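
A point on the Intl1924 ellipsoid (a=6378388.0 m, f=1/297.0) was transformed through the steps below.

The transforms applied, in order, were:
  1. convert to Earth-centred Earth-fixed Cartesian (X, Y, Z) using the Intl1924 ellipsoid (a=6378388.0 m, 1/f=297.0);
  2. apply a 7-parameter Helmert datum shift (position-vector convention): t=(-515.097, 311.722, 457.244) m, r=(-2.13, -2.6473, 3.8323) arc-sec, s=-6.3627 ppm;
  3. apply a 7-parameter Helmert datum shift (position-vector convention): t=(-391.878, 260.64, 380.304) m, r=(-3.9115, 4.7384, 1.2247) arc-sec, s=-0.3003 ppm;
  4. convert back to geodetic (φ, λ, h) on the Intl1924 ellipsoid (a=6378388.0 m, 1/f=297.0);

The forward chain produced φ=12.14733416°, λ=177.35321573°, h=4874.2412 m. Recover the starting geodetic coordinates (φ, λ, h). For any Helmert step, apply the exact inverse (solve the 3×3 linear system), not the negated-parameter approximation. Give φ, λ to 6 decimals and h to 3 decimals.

φ=12.141203°, λ=177.357040°, h=3828.936 m

start: φ=12.147334°, λ=177.353216°, h=4874.241 m
→ ECEF (a=6378388.000, f=1/297.0): X=-6234609.3574, Y=288213.4467, Z=1334381.5216
→ Helmert⁻¹: X=-6234248.2838, Y=287964.6144, Z=1333863.8633
→ Helmert⁻¹: X=-6233750.3893, Y=287756.7723, Z=1333498.0819
→ geod (Bowring, a=6378388.000): φ=12.14120300°, λ=177.35704000°, h=3828.9360 m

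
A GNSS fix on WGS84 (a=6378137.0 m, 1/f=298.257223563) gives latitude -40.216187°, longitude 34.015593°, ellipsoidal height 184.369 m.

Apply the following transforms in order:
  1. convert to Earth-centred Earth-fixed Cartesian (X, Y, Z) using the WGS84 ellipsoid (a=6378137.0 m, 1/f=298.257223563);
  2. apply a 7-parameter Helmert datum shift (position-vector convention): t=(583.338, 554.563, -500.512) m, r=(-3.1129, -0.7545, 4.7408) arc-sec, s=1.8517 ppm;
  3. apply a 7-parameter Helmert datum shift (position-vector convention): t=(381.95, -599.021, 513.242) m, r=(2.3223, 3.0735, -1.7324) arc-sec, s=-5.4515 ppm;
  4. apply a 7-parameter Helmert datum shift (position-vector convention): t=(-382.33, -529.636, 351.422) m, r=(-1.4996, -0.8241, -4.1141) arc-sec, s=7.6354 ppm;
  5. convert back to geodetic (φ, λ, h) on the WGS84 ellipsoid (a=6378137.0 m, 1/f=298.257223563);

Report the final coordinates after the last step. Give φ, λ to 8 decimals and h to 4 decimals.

φ=-40.21344021°, λ=34.00561715°, h=99.0014 m

start: φ=-40.216187°, λ=34.015593°, h=184.369 m
→ ECEF (a=6378137.000, f=1/298.257223563): X=4042792.0268, Y=2728498.7587, Z=-4096464.1227
→ Helmert 7p (PV): X=4043335.1234, Y=2729089.4710, Z=-4096998.6098
→ Helmert 7p (PV): X=4043656.9044, Y=2728487.7401, Z=-4096492.5552
→ Helmert 7p (PV): X=4043376.2384, Y=2727868.5001, Z=-4096176.0926
→ geod (Bowring, a=6378137.000): φ=-40.21344021°, λ=34.00561715°, h=99.0014 m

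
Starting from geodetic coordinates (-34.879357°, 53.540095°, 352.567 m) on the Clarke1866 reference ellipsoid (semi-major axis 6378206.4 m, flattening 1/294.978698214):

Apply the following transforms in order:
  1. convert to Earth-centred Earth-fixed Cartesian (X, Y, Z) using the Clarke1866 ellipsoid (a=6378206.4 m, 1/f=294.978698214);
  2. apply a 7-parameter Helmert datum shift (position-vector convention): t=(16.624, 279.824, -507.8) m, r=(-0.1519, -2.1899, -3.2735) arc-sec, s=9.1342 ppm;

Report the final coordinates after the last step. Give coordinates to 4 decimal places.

start: φ=-34.879357°, λ=53.540095°, h=352.567 m
→ ECEF (a=6378206.400, f=1/294.978698214): X=3113032.8144, Y=4213185.3231, Z=-3626909.2520
→ Helmert 7p (PV): X=3113183.2459, Y=4213451.5547, Z=-3627420.2325

X=3113183.2459 m, Y=4213451.5547 m, Z=-3627420.2325 m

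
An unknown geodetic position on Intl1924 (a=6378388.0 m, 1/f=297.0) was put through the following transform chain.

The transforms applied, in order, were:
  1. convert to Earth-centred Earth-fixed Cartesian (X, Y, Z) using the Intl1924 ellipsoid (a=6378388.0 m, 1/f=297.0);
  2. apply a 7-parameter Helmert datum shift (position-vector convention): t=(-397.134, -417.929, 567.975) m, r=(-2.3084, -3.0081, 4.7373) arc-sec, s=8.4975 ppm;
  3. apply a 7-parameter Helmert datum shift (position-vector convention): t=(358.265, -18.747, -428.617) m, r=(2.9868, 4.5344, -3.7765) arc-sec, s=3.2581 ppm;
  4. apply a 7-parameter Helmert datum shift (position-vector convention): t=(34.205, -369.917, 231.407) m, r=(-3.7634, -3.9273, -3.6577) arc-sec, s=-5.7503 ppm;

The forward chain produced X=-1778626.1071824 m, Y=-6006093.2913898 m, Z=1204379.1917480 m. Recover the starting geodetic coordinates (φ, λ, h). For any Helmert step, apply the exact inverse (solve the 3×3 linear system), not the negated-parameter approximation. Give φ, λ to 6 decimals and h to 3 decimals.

start: X=-1778626.1072, Y=-6006093.2914, Z=1204379.1917 m
→ Helmert⁻¹: X=-1778541.1131, Y=-6005811.4172, Z=1204078.9937
→ Helmert⁻¹: X=-1778810.1025, Y=-6005788.2286, Z=1204551.5483
→ Helmert⁻¹: X=-1778518.2228, Y=-6005291.8958, Z=1203932.0720
→ geod (Bowring, a=6378388.000): φ=10.95286100°, λ=-106.49710300°, h=163.5710 m

φ=10.952861°, λ=-106.497103°, h=163.571 m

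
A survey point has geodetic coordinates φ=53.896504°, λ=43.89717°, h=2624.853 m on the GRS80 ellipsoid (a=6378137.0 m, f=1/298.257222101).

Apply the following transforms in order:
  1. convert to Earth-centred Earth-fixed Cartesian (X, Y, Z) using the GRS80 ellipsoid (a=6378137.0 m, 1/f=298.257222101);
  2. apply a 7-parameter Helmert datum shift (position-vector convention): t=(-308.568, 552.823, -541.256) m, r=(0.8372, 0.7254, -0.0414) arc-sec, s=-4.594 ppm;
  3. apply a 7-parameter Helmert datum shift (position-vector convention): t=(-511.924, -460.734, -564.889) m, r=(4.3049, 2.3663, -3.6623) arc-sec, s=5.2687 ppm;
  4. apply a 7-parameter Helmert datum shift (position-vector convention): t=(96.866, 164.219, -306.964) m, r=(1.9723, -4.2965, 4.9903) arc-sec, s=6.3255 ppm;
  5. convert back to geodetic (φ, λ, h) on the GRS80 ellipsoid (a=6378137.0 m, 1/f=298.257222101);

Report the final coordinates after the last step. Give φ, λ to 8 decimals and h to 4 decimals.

φ=53.89312561°, λ=43.90634251°, h=1325.7781 m

start: φ=53.896504°, λ=43.897170°, h=2624.853 m
→ ECEF (a=6378137.000, f=1/298.257222101): X=2715219.7714, Y=2612656.0729, Z=5132085.1726
→ Helmert 7p (PV): X=2714917.3027, Y=2613175.5181, Z=5131521.3952
→ Helmert 7p (PV): X=2714524.9507, Y=2612573.2484, Z=5131006.9358
→ Helmert 7p (PV): X=2714468.8996, Y=2612770.6050, Z=5130813.9535
→ geod (Bowring, a=6378137.000): φ=53.89312561°, λ=43.90634251°, h=1325.7781 m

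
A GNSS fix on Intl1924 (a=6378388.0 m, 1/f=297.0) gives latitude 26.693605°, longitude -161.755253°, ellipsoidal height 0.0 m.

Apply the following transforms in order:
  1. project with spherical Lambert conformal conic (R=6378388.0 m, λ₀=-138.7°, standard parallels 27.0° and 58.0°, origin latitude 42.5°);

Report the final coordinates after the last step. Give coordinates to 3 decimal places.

start: φ=26.693605°, λ=-161.755253°, h=0.000 m
→ lcc (R=6378388.0, λ₀=-138.7°): E=-2267354.2481, N=-1404439.9123

E=-2267354.248 m, N=-1404439.912 m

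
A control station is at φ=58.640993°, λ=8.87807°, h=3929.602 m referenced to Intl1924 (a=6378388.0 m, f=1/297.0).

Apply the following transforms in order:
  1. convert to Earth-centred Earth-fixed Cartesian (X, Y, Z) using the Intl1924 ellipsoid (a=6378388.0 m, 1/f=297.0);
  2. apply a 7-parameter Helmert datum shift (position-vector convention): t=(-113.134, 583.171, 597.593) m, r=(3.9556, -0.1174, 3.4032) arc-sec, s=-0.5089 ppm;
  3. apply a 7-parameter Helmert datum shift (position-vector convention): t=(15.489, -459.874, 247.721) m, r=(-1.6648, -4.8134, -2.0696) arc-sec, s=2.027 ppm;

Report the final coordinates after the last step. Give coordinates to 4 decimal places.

start: φ=58.640993°, λ=8.878070°, h=3929.602 m
→ ECEF (a=6378388.000, f=1/297.0): X=3289625.3794, Y=513851.6818, Z=5426703.0618
→ Helmert 7p (PV): X=3289499.0045, Y=514384.7980, Z=5427309.6198
→ Helmert 7p (PV): X=3289399.6704, Y=513936.7656, Z=5427640.9542

X=3289399.6704 m, Y=513936.7656 m, Z=5427640.9542 m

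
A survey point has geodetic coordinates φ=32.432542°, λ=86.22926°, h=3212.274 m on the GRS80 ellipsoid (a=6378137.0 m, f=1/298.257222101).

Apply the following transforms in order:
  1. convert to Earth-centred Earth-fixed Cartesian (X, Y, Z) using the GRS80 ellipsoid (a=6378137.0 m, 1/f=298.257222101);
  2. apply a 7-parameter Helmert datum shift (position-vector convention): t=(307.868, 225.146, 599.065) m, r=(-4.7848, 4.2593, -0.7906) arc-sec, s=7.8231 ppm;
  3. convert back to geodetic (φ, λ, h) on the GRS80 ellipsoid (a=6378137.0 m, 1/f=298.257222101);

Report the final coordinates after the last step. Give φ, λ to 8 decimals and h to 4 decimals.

start: φ=32.432542°, λ=86.229260°, h=3212.274 m
→ ECEF (a=6378137.000, f=1/298.257222101): X=354548.5743, Y=5379527.7032, Z=3402734.3619
→ Helmert 7p (PV): X=354950.1014, Y=5379872.5099, Z=3403227.9336
→ geod (Bowring, a=6378137.000): φ=32.43450572°, λ=86.22524322°, h=3789.6769 m

φ=32.43450572°, λ=86.22524322°, h=3789.6769 m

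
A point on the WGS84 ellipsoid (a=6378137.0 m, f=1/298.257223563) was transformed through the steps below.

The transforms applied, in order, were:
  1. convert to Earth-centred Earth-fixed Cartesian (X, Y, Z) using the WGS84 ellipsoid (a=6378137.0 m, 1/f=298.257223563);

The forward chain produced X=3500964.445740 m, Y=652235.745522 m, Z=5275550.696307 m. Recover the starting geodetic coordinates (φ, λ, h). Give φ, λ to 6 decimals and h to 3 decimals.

φ=56.157310°, λ=10.553317°, h=1606.024 m

start: X=3500964.4457, Y=652235.7455, Z=5275550.6963 m
→ geod (Bowring, a=6378137.000): φ=56.15731000°, λ=10.55331700°, h=1606.0240 m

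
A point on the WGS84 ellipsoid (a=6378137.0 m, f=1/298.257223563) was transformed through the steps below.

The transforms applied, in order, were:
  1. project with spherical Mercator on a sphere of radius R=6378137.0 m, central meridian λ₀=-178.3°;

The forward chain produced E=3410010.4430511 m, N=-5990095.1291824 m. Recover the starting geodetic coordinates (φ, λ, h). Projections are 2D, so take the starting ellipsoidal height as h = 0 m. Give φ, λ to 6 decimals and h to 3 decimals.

start: E=3410010.4431, N=-5990095.1292 m
→ merc⁻¹: φ=-47.29339100°, λ=-147.66735500°

φ=-47.293391°, λ=-147.667355°, h=0.000 m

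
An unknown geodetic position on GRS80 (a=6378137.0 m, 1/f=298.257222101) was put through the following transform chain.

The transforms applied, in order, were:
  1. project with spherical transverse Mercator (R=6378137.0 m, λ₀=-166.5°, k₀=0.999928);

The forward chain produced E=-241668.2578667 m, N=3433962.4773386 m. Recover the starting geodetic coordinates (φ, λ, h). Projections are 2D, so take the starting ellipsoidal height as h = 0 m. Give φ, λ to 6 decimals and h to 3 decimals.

start: E=-241668.2579, N=3433962.4773 m
→ tm⁻¹: φ=30.82547900°, λ=-169.02787200°

φ=30.825479°, λ=-169.027872°, h=0.000 m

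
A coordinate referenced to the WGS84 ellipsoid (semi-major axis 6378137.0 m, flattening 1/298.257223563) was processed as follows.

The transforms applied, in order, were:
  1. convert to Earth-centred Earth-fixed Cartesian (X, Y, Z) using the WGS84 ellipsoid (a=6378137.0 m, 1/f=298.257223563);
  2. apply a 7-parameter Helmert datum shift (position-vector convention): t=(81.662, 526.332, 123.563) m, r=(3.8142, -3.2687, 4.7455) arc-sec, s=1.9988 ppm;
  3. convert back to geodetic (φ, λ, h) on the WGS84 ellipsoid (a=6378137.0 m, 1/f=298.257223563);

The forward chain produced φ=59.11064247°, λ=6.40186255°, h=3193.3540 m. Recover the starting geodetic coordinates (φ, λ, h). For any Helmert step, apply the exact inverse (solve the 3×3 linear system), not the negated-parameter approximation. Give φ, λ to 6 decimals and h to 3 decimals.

φ=59.110133°, λ=6.393158°, h=3002.487 m

start: φ=59.110642°, λ=6.401863°, h=3193.354 m
→ ECEF (a=6378137.000, f=1/298.257223563): X=3263681.6129, Y=366187.9775, Z=5453014.3242
→ Helmert⁻¹: X=3263688.2524, Y=365686.6598, Z=5452821.3798
→ geod (Bowring, a=6378137.000): φ=59.11013300°, λ=6.39315800°, h=3002.4870 m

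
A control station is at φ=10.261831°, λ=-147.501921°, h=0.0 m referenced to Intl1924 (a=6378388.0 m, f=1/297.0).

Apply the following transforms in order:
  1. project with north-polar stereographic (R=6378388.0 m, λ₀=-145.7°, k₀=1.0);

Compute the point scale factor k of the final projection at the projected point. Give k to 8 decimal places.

start: φ=10.261831°, λ=-147.501921°, h=0.000 m
→ into stereo (λ₀=-145.7°): φ=10.26183100°, λ−λ₀=-1.80192100°
scale k = 1.69758141

1.69758141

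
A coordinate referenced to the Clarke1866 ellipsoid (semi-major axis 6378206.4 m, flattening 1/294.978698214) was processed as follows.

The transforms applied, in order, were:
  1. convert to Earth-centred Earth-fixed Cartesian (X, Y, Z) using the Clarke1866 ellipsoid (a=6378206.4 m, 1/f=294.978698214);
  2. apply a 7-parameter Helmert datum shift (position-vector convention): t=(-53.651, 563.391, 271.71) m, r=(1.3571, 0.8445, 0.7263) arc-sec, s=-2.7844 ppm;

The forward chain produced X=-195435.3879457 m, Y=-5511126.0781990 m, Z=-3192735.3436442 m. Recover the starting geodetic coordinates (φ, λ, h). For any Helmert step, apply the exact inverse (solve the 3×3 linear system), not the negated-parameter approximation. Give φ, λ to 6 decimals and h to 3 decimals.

start: X=-195435.3879, Y=-5511126.0782, Z=-3192735.3436 m
→ Helmert⁻¹: X=-195388.6160, Y=-5511725.1359, Z=-3192980.4804
→ geod (Bowring, a=6378206.400): φ=-30.23742200°, λ=-92.03026400°, h=29.4290 m

φ=-30.237422°, λ=-92.030264°, h=29.429 m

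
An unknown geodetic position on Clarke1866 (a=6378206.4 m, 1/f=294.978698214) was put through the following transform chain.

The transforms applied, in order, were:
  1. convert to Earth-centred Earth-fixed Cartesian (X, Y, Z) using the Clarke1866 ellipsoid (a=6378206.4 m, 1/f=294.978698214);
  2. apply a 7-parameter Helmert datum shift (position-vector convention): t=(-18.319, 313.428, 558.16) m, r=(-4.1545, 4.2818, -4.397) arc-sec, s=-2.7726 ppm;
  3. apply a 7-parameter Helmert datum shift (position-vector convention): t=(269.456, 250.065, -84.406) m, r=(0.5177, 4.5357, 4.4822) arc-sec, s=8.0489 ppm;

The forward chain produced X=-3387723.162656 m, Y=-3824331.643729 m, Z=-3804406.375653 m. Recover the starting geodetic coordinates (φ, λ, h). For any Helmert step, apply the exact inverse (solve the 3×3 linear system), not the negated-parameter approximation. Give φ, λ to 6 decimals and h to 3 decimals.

start: X=-3387723.1627, Y=-3824331.6437, Z=-3804406.3757 m
→ Helmert⁻¹: X=-3387964.8000, Y=-3824486.8522, Z=-3804356.2506
→ Helmert⁻¹: X=-3387795.3515, Y=-3824806.4632, Z=-3805072.3242
→ geod (Bowring, a=6378206.400): φ=-36.86220300°, λ=-131.53269100°, h=158.8390 m

φ=-36.862203°, λ=-131.532691°, h=158.839 m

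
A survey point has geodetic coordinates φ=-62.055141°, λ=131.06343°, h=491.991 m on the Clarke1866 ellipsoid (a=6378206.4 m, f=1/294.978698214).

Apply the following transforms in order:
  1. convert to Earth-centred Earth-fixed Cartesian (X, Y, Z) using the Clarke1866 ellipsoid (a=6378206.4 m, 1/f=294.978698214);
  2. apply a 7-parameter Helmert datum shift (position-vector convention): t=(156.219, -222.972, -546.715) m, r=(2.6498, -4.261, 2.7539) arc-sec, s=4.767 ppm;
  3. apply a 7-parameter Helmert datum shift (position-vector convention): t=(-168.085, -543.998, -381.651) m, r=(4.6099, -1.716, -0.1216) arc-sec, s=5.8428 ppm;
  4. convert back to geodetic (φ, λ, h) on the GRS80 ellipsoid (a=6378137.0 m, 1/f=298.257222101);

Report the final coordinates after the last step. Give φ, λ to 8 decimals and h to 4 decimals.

start: φ=-62.055141°, λ=131.063430°, h=491.991 m
→ ECEF (a=6378206.400, f=1/294.978698214): X=-1968791.5205, Y=2259778.0943, Z=-5611637.1876
→ Helmert 7p (PV): X=-1968558.9325, Y=2259611.6994, Z=-5612222.2940
→ Helmert 7p (PV): X=-1968690.4967, Y=2259207.4951, Z=-5612602.6121
→ geod (Bowring, a=6378137.000): φ=-62.06136482°, λ=131.06914028°, h=996.0520 m

φ=-62.06136482°, λ=131.06914028°, h=996.0520 m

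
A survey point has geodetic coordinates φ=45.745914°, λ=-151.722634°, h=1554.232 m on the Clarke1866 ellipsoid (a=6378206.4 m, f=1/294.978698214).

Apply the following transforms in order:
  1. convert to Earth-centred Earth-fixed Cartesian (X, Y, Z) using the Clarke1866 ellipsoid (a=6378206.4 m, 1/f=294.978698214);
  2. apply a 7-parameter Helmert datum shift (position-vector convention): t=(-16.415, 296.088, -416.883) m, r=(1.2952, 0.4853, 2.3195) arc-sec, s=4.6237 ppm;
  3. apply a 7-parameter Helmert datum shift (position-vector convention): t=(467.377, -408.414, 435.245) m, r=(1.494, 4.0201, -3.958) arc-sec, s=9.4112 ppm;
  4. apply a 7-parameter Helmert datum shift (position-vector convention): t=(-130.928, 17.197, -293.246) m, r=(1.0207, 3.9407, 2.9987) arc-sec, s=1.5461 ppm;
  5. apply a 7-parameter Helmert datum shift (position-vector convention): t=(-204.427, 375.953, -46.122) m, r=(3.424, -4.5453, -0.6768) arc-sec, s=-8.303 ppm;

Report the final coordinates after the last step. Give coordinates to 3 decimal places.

start: φ=45.745914°, λ=-151.722634°, h=1554.232 m
→ ECEF (a=6378206.400, f=1/294.978698214): X=-3927596.6832, Y=-2112791.9717, Z=4546494.1293
→ Helmert 7p (PV): X=-3927596.8022, Y=-2112578.3686, Z=4546094.2419
→ Helmert 7p (PV): X=-3927118.3229, Y=-2112964.2257, Z=4546633.5188
→ Helmert 7p (PV): X=-3927137.7402, Y=-2113029.8875, Z=4546411.8743
→ Helmert 7p (PV): X=-3927416.6784, Y=-2112698.9742, Z=4546206.3888

X=-3927416.678 m, Y=-2112698.974 m, Z=4546206.389 m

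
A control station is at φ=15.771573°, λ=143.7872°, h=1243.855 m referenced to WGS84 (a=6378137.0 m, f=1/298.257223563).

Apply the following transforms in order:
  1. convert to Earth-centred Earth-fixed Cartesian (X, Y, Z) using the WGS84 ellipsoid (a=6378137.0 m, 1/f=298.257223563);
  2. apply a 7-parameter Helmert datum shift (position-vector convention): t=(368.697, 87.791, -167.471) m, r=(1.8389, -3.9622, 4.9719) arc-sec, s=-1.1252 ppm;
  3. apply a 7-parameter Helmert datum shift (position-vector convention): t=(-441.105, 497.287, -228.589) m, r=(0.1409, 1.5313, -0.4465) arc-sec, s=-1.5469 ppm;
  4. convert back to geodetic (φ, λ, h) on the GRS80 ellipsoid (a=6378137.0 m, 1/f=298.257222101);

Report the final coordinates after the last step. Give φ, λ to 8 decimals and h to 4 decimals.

φ=15.76691616°, λ=143.78468826°, h=1508.0119 m

start: φ=15.771573°, λ=143.787200°, h=1243.855 m
→ ECEF (a=6378137.000, f=1/298.257223563): X=-4954518.6438, Y=3627859.5125, Z=1722754.2923
→ Helmert 7p (PV): X=-4954264.9123, Y=3627808.4368, Z=1722522.0534
→ Helmert 7p (PV): X=-4954677.7125, Y=3628309.6597, Z=1722330.0582
→ geod (Bowring, a=6378137.000): φ=15.76691616°, λ=143.78468826°, h=1508.0119 m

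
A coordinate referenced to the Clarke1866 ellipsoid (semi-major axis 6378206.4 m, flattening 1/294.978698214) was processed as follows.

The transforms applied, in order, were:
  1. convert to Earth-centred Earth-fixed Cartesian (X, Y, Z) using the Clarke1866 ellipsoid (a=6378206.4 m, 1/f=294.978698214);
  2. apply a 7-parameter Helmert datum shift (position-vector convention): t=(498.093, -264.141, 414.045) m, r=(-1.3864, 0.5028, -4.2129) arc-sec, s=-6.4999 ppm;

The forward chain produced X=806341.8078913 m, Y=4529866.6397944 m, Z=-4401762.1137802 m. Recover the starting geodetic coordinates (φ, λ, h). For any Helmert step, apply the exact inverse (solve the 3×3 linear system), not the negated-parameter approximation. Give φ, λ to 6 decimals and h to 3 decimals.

φ=-43.927364°, λ=79.914533°, h=132.948 m

start: X=806341.8079, Y=4529866.6398, Z=-4401762.1138 m
→ Helmert⁻¹: X=805767.1556, Y=4530206.2730, Z=-4402172.3589
→ geod (Bowring, a=6378206.400): φ=-43.92736400°, λ=79.91453300°, h=132.9480 m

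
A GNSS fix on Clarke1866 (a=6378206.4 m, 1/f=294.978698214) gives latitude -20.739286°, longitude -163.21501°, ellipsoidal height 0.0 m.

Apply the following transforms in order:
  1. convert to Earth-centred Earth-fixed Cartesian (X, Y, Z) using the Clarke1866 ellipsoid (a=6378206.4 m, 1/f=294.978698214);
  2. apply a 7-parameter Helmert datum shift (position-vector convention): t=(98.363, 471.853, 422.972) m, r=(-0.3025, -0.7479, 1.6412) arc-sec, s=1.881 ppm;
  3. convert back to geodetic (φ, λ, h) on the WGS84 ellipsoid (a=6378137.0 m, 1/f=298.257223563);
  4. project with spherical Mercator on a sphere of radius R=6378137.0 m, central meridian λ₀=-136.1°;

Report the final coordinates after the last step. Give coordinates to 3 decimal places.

start: φ=-20.739286°, λ=-163.215010°, h=0.000 m
→ ECEF (a=6378206.400, f=1/294.978698214): X=-5713199.1639, Y=-1723283.5130, Z=-2244290.7876
→ Helmert 7p (PV): X=-5713089.6980, Y=-1722863.6515, Z=-2243890.2255
→ geod (Bowring, a=6378137.000): φ=-20.73520551°, λ=-163.21856612°, h=-313.5672 m
→ merc (R=6378137.0, λ₀=-136.1°): E=-3018824.9720, N=-2360332.5352

E=-3018824.972 m, N=-2360332.535 m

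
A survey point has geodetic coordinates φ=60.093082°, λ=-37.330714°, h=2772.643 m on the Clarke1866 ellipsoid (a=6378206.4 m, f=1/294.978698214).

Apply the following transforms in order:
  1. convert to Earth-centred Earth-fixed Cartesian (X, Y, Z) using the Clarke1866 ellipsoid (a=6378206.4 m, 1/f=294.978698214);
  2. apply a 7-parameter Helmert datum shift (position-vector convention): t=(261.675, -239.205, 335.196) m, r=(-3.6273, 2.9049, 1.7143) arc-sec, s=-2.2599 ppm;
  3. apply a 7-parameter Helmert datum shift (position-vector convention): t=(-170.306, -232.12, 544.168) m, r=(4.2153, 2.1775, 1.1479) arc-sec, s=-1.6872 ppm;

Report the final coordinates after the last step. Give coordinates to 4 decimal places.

X=2536470.1107 m, Y=-1934680.2563 m, Z=5508650.7647 m

start: φ=60.093082°, λ=-37.330714°, h=2772.643 m
→ ECEF (a=6378206.400, f=1/294.978698214): X=2536226.1945, Y=-1934236.0536, Z=5507861.1543
→ Helmert 7p (PV): X=2536575.7826, Y=-1934352.9494, Z=5508182.1993
→ Helmert 7p (PV): X=2536470.1107, Y=-1934680.2563, Z=5508650.7647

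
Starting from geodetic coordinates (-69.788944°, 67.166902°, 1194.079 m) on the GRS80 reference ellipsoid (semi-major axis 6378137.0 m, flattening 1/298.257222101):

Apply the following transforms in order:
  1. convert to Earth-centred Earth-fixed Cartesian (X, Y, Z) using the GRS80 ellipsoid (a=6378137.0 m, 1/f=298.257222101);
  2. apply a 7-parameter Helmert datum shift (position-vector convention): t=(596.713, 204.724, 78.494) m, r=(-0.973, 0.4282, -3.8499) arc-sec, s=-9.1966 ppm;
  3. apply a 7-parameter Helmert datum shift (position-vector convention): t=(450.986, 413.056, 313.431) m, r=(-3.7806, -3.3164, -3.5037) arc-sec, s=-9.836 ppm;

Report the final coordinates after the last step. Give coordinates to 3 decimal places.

start: φ=-69.788944°, λ=67.166902°, h=1194.079 m
→ ECEF (a=6378137.000, f=1/298.257222101): X=857761.1610, Y=2037238.0512, Z=-5964066.7763
→ Helmert 7p (PV): X=858375.6288, Y=2037379.8960, Z=-5963944.8239
→ Helmert 7p (PV): X=858948.6687, Y=2037649.0205, Z=-5963596.2729

X=858948.669 m, Y=2037649.020 m, Z=-5963596.273 m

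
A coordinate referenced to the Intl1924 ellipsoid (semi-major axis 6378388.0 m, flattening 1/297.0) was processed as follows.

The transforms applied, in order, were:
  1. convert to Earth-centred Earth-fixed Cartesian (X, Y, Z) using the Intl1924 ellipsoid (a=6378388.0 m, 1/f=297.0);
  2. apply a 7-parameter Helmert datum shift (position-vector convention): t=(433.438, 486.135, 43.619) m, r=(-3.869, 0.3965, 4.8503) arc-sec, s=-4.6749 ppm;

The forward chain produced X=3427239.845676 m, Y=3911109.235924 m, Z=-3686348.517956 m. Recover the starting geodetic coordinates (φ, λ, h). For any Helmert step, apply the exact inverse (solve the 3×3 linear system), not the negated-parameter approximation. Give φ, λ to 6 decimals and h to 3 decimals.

φ=-35.517254°, λ=48.771614°, h=2660.210 m

start: X=3427239.8457, Y=3911109.2359, Z=-3686348.5180 m
→ Helmert⁻¹: X=3426921.4721, Y=3910629.9451, Z=-3686329.4296
→ geod (Bowring, a=6378388.000): φ=-35.51725400°, λ=48.77161400°, h=2660.2100 m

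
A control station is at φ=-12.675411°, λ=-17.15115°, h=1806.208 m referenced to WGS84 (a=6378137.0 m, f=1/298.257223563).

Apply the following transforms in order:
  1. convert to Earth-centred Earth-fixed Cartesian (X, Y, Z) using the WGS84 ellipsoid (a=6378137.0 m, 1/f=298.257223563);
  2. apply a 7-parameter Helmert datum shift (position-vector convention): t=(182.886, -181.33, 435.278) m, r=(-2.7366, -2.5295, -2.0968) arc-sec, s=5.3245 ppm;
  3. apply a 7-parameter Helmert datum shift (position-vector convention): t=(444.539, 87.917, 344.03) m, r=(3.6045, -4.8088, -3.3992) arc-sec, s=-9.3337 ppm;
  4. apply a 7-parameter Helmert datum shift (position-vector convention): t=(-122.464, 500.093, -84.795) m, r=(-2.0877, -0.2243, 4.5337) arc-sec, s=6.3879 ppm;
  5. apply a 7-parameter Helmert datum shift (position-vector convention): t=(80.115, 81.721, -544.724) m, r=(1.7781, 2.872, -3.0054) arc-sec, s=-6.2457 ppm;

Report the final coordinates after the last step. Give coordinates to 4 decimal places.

start: φ=-12.675411°, λ=-17.151150°, h=1806.208 m
→ ECEF (a=6378137.000, f=1/298.257223563): X=5948614.1095, Y=-1835847.3966, Z=-1390790.1978
→ Helmert 7p (PV): X=5948827.0622, Y=-1836117.4253, Z=-1390265.0176
→ Helmert 7p (PV): X=5949218.2300, Y=-1836086.1102, Z=-1389801.4093
→ Helmert 7p (PV): X=5949175.6378, Y=-1835481.0482, Z=-1389870.0288
→ Helmert 7p (PV): X=5949172.5000, Y=-1835462.5645, Z=-1390504.7296

X=5949172.5000 m, Y=-1835462.5645 m, Z=-1390504.7296 m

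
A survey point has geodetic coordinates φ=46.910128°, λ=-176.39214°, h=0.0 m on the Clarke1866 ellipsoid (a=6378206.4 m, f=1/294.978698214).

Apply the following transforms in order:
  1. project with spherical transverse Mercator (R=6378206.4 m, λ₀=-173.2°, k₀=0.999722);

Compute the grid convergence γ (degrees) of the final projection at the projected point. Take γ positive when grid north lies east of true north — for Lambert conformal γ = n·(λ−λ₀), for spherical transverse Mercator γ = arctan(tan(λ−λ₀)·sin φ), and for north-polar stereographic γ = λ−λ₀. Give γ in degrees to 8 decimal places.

-2.33229163

start: φ=46.910128°, λ=-176.392140°, h=0.000 m
→ into tm (λ₀=-173.2°): φ=46.91012800°, λ−λ₀=-3.19214000°
convergence γ = -2.33229163°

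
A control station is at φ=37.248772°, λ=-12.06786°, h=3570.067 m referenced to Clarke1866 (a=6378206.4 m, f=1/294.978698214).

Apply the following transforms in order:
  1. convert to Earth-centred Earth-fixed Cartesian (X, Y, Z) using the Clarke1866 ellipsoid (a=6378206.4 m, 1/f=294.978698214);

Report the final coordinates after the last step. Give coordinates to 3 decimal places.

start: φ=37.248772°, λ=-12.067860°, h=3570.067 m
→ ECEF (a=6378206.400, f=1/294.978698214): X=4973892.6876, Y=-1063392.2185, Z=3841374.2294

X=4973892.688 m, Y=-1063392.219 m, Z=3841374.229 m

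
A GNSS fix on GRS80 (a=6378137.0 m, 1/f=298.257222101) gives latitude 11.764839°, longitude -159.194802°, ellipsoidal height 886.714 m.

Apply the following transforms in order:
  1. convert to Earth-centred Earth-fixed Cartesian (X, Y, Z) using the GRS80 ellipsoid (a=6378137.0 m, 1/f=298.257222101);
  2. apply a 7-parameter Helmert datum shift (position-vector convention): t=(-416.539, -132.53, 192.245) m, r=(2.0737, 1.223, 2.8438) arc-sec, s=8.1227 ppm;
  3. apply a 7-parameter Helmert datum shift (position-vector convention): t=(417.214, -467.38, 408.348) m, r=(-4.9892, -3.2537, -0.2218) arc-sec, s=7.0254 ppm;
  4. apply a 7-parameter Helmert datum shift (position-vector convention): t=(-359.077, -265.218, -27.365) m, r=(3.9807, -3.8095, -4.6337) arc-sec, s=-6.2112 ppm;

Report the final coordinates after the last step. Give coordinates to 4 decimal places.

start: φ=11.764839°, λ=-159.194802°, h=886.714 m
→ ECEF (a=6378137.000, f=1/298.257222101): X=-5838614.0340, Y=-2218487.5612, Z=1292126.9332
→ Helmert 7p (PV): X=-5839039.7500, Y=-2218731.6003, Z=1292341.9889
→ Helmert 7p (PV): X=-5838686.3295, Y=-2219177.0291, Z=1292720.9760
→ Helmert 7p (PV): X=-5839082.8694, Y=-2219322.2472, Z=1292534.9201

X=-5839082.8694 m, Y=-2219322.2472 m, Z=1292534.9201 m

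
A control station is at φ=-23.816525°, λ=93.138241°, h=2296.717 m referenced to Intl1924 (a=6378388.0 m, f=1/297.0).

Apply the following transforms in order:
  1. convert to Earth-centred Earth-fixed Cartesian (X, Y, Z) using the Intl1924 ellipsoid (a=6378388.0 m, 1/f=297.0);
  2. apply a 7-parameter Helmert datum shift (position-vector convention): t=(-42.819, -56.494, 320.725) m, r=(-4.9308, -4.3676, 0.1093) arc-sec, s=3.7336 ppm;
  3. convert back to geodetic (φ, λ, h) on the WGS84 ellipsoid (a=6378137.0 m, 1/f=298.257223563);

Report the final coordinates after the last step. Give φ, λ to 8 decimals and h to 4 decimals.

φ=-23.81490598°, λ=93.13822288°, h=2378.0964 m

start: φ=-23.816525°, λ=93.138241°, h=2296.717 m
→ ECEF (a=6378388.000, f=1/297.0): X=-319741.1563, Y=5831768.5141, Z=-2560667.1251
→ Helmert 7p (PV): X=-319734.0378, Y=5831672.4107, Z=-2560502.1411
→ geod (Bowring, a=6378137.000): φ=-23.81490598°, λ=93.13822288°, h=2378.0964 m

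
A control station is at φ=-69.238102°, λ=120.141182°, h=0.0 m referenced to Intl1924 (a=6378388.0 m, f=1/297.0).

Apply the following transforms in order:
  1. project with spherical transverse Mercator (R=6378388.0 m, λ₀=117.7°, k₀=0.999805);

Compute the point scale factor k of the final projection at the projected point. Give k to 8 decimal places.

start: φ=-69.238102°, λ=120.141182°, h=0.000 m
→ into tm (λ₀=117.7°): φ=-69.23810200°, λ−λ₀=2.44118200°
scale k = 0.99991899

0.99991899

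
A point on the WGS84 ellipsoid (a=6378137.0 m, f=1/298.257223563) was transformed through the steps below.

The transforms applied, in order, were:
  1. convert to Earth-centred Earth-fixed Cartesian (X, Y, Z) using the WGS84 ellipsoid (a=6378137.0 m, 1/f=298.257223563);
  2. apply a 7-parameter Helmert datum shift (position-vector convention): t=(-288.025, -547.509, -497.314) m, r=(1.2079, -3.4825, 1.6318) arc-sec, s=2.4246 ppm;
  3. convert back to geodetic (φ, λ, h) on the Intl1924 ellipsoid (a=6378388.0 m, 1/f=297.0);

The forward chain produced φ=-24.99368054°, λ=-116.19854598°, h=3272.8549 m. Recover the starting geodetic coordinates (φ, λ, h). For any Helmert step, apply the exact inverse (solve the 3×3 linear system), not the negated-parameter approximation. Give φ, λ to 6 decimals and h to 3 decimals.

φ=-24.990610°, λ=-116.199167°, h=2721.290 m

start: φ=-24.993681°, λ=-116.198546°, h=3272.855 m
→ ECEF (a=6378388.000, f=1/297.0): X=-2555091.5275, Y=-5192964.2972, Z=-2679858.7405
→ Helmert⁻¹: X=-2554883.6222, Y=-5192399.6765, Z=-2679281.3874
→ geod (Bowring, a=6378137.000): φ=-24.99061000°, λ=-116.19916700°, h=2721.2900 m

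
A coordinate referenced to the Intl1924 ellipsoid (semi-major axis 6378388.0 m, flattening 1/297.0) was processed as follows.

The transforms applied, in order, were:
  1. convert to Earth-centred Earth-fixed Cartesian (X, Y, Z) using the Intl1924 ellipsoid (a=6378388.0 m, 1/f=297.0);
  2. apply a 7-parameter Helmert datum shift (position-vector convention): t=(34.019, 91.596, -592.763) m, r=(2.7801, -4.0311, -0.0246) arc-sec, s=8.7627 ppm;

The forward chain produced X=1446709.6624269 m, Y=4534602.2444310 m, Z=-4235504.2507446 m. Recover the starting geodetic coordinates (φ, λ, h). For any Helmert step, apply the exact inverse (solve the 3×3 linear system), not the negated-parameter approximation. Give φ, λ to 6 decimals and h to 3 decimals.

start: X=1446709.6624, Y=4534602.2444, Z=-4235504.2507 m
→ Helmert⁻¹: X=1446579.6607, Y=4534414.0066, Z=-4234963.7660
→ geod (Bowring, a=6378388.000): φ=-41.85395000°, λ=72.30615200°, h=2032.7440 m

φ=-41.853950°, λ=72.306152°, h=2032.744 m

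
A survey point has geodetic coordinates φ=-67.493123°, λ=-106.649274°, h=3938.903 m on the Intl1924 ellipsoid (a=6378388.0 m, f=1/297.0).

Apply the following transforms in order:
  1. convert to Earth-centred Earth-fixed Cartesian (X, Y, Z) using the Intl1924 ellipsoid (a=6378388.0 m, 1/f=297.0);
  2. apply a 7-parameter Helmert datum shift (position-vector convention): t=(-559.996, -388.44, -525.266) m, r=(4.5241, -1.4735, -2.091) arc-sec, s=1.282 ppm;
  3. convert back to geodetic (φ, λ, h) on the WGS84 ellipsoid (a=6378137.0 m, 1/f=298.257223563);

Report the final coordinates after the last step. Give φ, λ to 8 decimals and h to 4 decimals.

start: φ=-67.493123°, λ=-106.649274°, h=3938.903 m
→ ECEF (a=6378388.000, f=1/297.0): X=-701999.3187, Y=-2347434.3206, Z=-5873457.7242
→ Helmert 7p (PV): X=-702542.0532, Y=-2347689.8281, Z=-5874047.0222
→ geod (Bowring, a=6378137.000): φ=-67.49125009°, λ=-106.65971994°, h=4809.6250 m

φ=-67.49125009°, λ=-106.65971994°, h=4809.6250 m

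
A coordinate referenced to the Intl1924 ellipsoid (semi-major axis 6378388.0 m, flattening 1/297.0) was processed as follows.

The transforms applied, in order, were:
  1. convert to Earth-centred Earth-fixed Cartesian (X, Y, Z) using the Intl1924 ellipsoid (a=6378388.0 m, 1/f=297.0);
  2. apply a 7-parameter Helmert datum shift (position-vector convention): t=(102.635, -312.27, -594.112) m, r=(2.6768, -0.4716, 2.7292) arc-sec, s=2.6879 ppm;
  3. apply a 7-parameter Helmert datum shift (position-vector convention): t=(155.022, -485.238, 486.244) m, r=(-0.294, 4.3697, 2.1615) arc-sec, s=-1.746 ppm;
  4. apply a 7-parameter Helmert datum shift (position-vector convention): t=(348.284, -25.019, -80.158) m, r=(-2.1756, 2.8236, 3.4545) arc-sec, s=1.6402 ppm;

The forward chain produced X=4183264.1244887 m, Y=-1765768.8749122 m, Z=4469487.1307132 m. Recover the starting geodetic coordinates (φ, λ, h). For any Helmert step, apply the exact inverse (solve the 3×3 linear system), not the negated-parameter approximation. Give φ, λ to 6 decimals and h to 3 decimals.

start: X=4183264.1245, Y=-1765768.8749, Z=4469487.1307 m
→ Helmert⁻¹: X=4182818.2201, Y=-1765858.1567, Z=4469598.5916
→ Helmert⁻¹: X=4182557.3210, Y=-1765426.2013, Z=4469206.2414
→ Helmert⁻¹: X=4182430.3086, Y=-1765106.5200, Z=4469801.6831
→ geod (Bowring, a=6378388.000): φ=44.74900900°, λ=-22.88115100°, h=3038.8590 m

φ=44.749009°, λ=-22.881151°, h=3038.859 m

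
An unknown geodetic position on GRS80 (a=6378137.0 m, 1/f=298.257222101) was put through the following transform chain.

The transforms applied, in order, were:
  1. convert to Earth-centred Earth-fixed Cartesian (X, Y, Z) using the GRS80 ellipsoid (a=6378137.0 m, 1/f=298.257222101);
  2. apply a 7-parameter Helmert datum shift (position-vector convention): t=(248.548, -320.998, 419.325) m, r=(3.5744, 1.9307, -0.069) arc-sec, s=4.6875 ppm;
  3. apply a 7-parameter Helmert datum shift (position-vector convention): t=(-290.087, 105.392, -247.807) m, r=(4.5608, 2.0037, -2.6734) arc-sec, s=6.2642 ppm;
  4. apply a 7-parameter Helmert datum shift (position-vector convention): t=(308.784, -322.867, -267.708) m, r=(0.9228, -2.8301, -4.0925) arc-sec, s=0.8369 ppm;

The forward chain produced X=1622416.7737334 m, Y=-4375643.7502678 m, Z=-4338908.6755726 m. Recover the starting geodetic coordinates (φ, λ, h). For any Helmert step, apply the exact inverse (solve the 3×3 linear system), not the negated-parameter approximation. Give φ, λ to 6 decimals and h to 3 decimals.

φ=-43.107589°, λ=-69.655473°, h=3402.148 m

start: X=1622416.7737, Y=-4375643.7503, Z=-4338908.6756 m
→ Helmert⁻¹: X=1622133.9134, Y=-4375304.4473, Z=-4338640.0189
→ Helmert⁻¹: X=1622512.6903, Y=-4375457.3264, Z=-4338252.5267
→ Helmert⁻¹: X=1622298.6118, Y=-4375190.4610, Z=-4338560.5106
→ geod (Bowring, a=6378137.000): φ=-43.10758900°, λ=-69.65547300°, h=3402.1480 m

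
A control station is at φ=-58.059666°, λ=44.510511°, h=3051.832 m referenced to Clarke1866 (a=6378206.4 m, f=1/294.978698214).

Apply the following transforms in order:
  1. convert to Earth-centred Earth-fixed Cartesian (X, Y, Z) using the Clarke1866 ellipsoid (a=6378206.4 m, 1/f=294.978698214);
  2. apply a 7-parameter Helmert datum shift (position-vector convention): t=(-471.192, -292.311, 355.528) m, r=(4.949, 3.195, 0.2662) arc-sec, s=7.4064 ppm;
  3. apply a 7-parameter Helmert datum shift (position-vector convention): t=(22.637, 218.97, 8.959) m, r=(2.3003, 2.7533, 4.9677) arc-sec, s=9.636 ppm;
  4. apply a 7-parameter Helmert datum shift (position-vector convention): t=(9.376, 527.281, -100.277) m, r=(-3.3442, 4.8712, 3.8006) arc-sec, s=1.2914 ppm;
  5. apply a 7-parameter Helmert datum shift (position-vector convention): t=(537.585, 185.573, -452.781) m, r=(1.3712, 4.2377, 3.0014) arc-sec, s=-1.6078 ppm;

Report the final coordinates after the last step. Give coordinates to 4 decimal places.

start: φ=-58.059666°, λ=44.510511°, h=3051.832 m
→ ECEF (a=6378206.400, f=1/294.978698214): X=2413324.2547, Y=2372437.5649, Z=-5391646.6075
→ Helmert 7p (PV): X=2412784.3588, Y=2372295.3048, Z=-5391311.4711
→ Helmert 7p (PV): X=2412701.1443, Y=2372655.3699, Z=-5391360.2133
→ Helmert 7p (PV): X=2412542.5940, Y=2373142.7600, Z=-5391562.9000
→ Helmert 7p (PV): X=2412930.9989, Y=2373395.4646, Z=-5392040.8018

X=2412930.9989 m, Y=2373395.4646 m, Z=-5392040.8018 m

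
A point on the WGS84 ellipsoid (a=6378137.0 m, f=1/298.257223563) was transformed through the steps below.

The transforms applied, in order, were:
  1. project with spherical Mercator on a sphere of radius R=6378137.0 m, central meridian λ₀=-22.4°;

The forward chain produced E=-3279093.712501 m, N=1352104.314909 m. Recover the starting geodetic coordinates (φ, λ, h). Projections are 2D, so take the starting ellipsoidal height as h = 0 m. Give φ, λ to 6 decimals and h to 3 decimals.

φ=12.056194°, λ=-51.856600°, h=0.000 m

start: E=-3279093.7125, N=1352104.3149 m
→ merc⁻¹: φ=12.05619400°, λ=-51.85660000°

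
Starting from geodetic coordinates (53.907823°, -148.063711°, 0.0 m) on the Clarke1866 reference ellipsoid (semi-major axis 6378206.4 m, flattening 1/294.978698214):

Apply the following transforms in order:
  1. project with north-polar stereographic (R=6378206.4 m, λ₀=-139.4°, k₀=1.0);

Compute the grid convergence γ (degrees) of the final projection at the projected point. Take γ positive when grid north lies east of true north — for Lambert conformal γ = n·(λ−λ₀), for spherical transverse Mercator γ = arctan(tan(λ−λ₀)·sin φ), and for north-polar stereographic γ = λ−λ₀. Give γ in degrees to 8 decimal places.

start: φ=53.907823°, λ=-148.063711°, h=0.000 m
→ into stereo (λ₀=-139.4°): φ=53.90782300°, λ−λ₀=-8.66371100°
convergence γ = -8.66371100°

-8.66371100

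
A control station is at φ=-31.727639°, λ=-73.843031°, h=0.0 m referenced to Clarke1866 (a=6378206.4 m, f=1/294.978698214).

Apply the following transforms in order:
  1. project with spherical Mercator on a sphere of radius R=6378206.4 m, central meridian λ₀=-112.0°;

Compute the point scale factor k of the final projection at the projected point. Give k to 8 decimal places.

1.17569943

start: φ=-31.727639°, λ=-73.843031°, h=0.000 m
→ into merc (λ₀=-112.0°): φ=-31.72763900°, λ−λ₀=38.15696900°
scale k = 1.17569943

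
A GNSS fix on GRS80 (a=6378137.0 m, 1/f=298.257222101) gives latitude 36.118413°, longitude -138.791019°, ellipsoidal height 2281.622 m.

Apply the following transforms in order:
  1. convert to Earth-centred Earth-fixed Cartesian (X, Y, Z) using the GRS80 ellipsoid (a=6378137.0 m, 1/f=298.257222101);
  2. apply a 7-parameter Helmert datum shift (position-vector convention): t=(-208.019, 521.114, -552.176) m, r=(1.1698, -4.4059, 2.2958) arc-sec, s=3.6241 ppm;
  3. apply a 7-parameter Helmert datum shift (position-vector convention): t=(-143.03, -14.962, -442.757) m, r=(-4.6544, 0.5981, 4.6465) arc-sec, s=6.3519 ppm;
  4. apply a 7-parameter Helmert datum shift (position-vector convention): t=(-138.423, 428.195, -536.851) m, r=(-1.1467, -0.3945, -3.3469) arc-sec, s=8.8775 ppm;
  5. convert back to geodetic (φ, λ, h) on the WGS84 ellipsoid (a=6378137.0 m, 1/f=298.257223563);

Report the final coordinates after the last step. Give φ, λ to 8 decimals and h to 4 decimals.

φ=36.10854241°, λ=-138.80266497°, h=1299.2387 m

start: φ=36.118413°, λ=-138.791019°, h=2281.622 m
→ ECEF (a=6378137.000, f=1/298.257222101): X=-3882009.3063, Y=-3399517.2352, Z=3740158.3733
→ Helmert 7p (PV): X=-3882273.4477, Y=-3399072.8615, Z=3739517.5504
→ Helmert 7p (PV): X=-3882353.7231, Y=-3399112.4867, Z=3739186.5050
→ Helmert 7p (PV): X=-3882588.9186, Y=-3398630.6832, Z=3738694.3203
→ geod (Bowring, a=6378137.000): φ=36.10854241°, λ=-138.80266497°, h=1299.2387 m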